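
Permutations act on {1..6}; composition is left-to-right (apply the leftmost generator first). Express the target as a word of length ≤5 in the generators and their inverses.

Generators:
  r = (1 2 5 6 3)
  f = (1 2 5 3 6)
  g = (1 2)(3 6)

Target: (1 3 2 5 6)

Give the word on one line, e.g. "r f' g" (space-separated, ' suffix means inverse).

g' f f

  after g': (1 2)(3 6)
  after f: (1 5 3)
  after f: (1 3 2 5 6)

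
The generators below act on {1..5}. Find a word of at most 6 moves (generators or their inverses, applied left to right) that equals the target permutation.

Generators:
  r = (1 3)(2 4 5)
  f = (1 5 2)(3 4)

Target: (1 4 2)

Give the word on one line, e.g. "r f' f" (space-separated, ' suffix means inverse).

  after f': (1 2 5)(3 4)
  after r': (1 5 3 2 4)
  after f: (1 2 3)(4 5)
  after r: (1 4 2)

f' r' f r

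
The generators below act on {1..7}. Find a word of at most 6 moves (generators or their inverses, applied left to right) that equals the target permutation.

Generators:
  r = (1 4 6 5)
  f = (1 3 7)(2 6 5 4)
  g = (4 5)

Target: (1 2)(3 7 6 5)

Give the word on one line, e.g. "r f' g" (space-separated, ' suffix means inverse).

  after r: (1 4 6 5)
  after f: (1 2 6 4 5 3 7)
  after r': (1 2 4 6)(3 7 5)
  after r': (1 2)(3 7 6 5)

r f r' r'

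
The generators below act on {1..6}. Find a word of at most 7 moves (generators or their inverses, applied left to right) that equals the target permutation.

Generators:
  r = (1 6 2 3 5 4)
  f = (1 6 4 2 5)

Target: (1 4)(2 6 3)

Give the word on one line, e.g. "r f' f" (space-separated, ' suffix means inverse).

  after r': (1 4 5 3 2 6)
  after f: (1 2 4)(3 5)
  after r': (1 6)(2 5)
  after f': (4 6 5)
  after r': (1 4)(2 6 3)

r' f r' f' r'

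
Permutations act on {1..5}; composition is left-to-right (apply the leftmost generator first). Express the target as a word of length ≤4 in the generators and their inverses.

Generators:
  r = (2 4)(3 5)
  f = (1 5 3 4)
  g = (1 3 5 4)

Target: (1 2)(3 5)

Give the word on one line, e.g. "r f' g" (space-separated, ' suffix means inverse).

  after f': (1 4 3 5)
  after r: (1 2 4 5)
  after g: (1 2)(3 5)

f' r g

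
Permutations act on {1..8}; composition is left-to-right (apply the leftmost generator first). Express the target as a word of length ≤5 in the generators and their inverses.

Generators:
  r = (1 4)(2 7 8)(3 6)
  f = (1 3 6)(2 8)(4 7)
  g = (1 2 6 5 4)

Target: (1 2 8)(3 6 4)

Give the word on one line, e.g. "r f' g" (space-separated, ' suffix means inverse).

r' f' r'

  after r': (1 4)(2 8 7)(3 6)
  after f': (1 7 8 4 6)
  after r': (1 2 8)(3 6 4)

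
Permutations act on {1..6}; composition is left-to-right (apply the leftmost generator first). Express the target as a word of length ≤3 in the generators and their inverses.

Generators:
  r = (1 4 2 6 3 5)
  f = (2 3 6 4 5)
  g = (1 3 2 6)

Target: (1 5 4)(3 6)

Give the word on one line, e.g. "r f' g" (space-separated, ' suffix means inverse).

f r f

  after f: (2 3 6 4 5)
  after r: (1 4)(2 5 6)
  after f: (1 5 4)(3 6)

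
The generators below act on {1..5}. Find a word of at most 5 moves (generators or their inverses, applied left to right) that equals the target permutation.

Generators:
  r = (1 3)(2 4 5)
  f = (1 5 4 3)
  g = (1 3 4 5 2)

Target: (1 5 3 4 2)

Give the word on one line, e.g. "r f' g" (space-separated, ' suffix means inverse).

g r f

  after g: (1 3 4 5 2)
  after r: (2 3 5 4)
  after f: (1 5 3 4 2)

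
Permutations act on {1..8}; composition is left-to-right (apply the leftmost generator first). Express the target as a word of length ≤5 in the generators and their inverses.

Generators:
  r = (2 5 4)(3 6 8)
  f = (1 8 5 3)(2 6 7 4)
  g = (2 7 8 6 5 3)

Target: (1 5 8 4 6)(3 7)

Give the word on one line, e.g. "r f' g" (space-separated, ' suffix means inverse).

  after g: (2 7 8 6 5 3)
  after f: (1 8 7 5)(2 4)(3 6)
  after f: (1 5 8 4 6)(3 7)

g f f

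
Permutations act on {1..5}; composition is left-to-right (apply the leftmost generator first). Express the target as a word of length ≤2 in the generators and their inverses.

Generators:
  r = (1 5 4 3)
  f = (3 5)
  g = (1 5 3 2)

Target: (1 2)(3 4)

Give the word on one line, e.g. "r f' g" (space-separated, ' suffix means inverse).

  after g': (1 2 3 5)
  after r: (1 2)(3 4)

g' r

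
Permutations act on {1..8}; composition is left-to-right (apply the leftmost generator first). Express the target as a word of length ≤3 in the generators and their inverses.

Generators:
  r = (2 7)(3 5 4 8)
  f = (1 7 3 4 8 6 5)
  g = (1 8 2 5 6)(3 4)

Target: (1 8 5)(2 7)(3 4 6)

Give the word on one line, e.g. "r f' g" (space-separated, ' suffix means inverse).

  after g': (1 6 5 2 8)(3 4)
  after r: (1 6 4 5 7 2 3 8)
  after f': (1 8 5)(2 7)(3 4 6)

g' r f'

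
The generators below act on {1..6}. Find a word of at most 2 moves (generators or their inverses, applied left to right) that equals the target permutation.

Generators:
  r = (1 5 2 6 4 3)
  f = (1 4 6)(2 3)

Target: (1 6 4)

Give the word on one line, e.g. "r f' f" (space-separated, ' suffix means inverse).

f f

  after f: (1 4 6)(2 3)
  after f: (1 6 4)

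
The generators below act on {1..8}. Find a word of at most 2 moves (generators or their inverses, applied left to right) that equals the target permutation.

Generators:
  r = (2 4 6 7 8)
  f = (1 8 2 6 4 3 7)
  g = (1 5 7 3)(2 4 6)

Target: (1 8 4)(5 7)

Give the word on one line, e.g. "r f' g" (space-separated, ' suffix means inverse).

  after f: (1 8 2 6 4 3 7)
  after g: (1 8 4)(5 7)

f g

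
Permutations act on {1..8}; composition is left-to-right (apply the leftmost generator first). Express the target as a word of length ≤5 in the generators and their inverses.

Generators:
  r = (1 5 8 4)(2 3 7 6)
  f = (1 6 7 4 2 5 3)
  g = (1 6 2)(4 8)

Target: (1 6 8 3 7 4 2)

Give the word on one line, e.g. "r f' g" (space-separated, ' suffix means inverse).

r f' r'

  after r: (1 5 8 4)(2 3 7 6)
  after f': (1 2 5 8 7)(3 6 4)
  after r': (1 6 8 3 7 4 2)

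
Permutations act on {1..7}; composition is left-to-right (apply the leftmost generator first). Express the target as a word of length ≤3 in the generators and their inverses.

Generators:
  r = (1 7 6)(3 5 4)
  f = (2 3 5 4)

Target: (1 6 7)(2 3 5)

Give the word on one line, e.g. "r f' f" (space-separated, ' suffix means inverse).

f f r'

  after f: (2 3 5 4)
  after f: (2 5)(3 4)
  after r': (1 6 7)(2 3 5)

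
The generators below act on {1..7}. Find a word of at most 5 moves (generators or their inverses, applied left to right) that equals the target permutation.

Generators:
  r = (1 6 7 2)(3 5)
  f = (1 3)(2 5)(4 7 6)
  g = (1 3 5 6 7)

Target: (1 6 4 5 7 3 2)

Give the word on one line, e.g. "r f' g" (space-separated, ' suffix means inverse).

  after r': (1 2 7 6)(3 5)
  after r': (1 7)(2 6)
  after r': (1 6 7 2)(3 5)
  after f': (1 7 5)(2 3)(4 6)
  after g': (1 6 4 5 7 3 2)

r' r' r' f' g'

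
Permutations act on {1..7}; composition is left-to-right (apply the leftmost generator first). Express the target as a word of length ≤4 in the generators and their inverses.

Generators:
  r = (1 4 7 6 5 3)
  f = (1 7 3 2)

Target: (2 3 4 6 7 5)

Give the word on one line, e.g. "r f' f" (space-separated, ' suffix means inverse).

  after r: (1 4 7 6 5 3)
  after r: (1 7 5)(3 4 6)
  after f': (2 3 4 6 7 5)

r r f'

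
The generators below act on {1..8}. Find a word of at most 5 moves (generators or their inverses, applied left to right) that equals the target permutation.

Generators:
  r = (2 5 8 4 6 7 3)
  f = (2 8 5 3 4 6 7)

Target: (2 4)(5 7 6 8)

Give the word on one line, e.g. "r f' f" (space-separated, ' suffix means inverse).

  after f: (2 8 5 3 4 6 7)
  after f: (2 5 4 7 8 3 6)
  after r: (2 8)(3 7 4)(5 6)
  after r: (2 4)(5 7 6 8)

f f r r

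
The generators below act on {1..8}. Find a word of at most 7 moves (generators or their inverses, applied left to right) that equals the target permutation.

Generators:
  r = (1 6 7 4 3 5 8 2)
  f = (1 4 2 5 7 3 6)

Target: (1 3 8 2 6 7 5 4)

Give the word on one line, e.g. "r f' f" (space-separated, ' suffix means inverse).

f' f' f' r' f'

  after f': (1 6 3 7 5 2 4)
  after f': (1 3 5 4 6 7 2)
  after f': (1 7 4 3 2 6 5)
  after r': (1 6 3 8 5 2)
  after f': (1 3 8 2 6 7 5 4)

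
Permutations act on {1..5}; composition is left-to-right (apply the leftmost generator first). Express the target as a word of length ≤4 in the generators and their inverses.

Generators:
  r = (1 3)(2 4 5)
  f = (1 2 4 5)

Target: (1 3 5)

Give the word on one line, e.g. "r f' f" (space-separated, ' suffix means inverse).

  after r: (1 3)(2 4 5)
  after f': (1 3 5)

r f'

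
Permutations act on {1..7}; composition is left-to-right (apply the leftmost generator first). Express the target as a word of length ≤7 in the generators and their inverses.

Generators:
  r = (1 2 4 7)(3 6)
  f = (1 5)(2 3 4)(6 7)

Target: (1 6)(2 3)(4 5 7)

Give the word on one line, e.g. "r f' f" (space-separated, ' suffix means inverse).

  after f: (1 5)(2 3 4)(6 7)
  after r: (1 5 2 6)(3 7)
  after f: (2 7 4)(3 6 5)
  after r': (1 7 2 4)(5 6)
  after f': (1 6)(2 3)(4 5 7)

f r f r' f'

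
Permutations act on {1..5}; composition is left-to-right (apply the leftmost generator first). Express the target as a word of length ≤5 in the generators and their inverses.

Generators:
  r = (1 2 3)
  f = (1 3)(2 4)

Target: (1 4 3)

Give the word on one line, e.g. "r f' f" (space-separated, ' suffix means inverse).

f' r r f

  after f': (1 3)(2 4)
  after r: (2 4 3)
  after r: (1 2 4)
  after f: (1 4 3)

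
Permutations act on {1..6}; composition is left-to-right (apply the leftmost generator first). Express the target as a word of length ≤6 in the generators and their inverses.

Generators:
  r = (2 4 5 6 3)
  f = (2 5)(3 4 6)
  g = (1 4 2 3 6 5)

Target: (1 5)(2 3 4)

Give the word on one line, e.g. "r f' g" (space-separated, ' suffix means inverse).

  after g: (1 4 2 3 6 5)
  after g: (1 2 6)(3 5 4)
  after g: (1 3)(2 5)(4 6)
  after f': (1 6 3)
  after g: (1 5)(2 3 4)

g g g f' g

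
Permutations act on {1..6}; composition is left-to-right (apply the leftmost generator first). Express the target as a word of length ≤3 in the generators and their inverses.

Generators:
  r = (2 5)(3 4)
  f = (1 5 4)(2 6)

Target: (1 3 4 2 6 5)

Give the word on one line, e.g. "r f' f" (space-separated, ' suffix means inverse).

  after f': (1 4 5)(2 6)
  after r': (1 3 4 2 6 5)

f' r'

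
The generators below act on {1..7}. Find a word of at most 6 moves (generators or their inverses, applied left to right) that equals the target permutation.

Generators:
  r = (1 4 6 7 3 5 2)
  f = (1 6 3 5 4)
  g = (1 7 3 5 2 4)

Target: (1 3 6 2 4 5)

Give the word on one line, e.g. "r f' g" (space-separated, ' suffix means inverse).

  after f': (1 4 5 3 6)
  after r': (2 5 7 6)(3 4)
  after g': (1 4 7 6 5)(2 3)
  after r: (1 6 2 5 4 3)
  after f: (1 3 6 2 4 5)

f' r' g' r f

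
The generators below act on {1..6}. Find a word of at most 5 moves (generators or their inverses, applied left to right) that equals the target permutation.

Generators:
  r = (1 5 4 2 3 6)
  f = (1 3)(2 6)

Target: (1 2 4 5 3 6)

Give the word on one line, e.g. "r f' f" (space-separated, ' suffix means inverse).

  after r': (1 6 3 2 4 5)
  after f: (1 2 4 5 3 6)
  after f: (1 6 3 2 4 5)
  after f: (1 2 4 5 3 6)

r' f f f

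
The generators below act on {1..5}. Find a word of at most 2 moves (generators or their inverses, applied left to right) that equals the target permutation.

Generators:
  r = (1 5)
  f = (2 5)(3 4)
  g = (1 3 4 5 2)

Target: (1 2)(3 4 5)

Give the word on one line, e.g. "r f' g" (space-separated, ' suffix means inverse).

  after r': (1 5)
  after g: (1 2)(3 4 5)

r' g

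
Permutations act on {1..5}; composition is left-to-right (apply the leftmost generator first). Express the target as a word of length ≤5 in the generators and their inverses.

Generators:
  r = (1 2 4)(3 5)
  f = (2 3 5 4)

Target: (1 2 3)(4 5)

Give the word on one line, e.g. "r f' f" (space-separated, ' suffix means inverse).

  after f': (2 4 5 3)
  after r': (1 4 3)
  after f: (1 2 3)(4 5)

f' r' f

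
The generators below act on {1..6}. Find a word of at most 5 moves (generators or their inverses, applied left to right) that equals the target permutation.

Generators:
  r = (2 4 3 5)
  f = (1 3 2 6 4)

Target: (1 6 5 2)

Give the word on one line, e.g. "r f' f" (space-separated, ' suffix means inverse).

  after f': (1 4 6 2 3)
  after f': (1 6 3 4 2)
  after r: (1 6 5 2)

f' f' r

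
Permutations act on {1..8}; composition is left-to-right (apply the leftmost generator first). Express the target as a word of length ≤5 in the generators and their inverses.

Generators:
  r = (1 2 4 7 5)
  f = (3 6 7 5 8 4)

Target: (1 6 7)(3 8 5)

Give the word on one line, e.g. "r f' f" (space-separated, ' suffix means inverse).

  after r': (1 5 7 4 2)
  after f': (1 7 8 5 6 3 4 2)
  after f': (1 6 4 2)(3 8 7 5)
  after r: (1 6 7)(3 8 5)

r' f' f' r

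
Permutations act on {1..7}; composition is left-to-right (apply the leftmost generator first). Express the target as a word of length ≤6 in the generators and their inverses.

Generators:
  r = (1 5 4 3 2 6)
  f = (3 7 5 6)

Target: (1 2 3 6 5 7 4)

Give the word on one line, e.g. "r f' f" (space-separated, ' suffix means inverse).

r' f r f'

  after r': (1 6 2 3 4 5)
  after f: (1 3 4 6 2 7 5)
  after r: (1 2 7 4)
  after f': (1 2 3 6 5 7 4)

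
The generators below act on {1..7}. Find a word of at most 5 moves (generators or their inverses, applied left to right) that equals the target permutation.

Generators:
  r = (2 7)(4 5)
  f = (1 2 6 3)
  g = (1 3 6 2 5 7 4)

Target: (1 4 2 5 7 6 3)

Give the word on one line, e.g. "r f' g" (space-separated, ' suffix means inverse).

  after r: (2 7)(4 5)
  after f: (1 2 7 6 3)(4 5)
  after g: (1 5)(2 4 7)
  after f: (1 5 2 4 7 6 3)
  after r: (1 4 2 5 7 6 3)

r f g f r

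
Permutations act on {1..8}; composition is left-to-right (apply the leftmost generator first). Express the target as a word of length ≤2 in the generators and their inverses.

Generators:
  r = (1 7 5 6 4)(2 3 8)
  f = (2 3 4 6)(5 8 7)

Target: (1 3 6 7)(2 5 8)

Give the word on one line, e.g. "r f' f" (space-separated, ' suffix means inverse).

r' f'

  after r': (1 4 6 5 7)(2 8 3)
  after f': (1 3 6 7)(2 5 8)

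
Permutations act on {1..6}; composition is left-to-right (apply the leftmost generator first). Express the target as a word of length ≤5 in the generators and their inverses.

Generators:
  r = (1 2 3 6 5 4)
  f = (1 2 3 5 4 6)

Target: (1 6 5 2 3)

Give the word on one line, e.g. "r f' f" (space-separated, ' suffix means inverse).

  after f': (1 6 4 5 3 2)
  after r': (1 3)(2 4 6 5)
  after f: (1 5 3 2 6 4)
  after r': (1 6 5 2 3)

f' r' f r'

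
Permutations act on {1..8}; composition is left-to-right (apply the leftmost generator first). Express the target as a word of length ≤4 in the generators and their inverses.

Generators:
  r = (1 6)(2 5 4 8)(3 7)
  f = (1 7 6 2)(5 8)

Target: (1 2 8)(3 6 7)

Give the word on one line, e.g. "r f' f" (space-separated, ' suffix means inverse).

  after f': (1 2 6 7)(5 8)
  after r': (1 8 2)(3 7 6)(4 5)
  after f': (1 5 4 8 6 3)
  after r': (1 2 8)(3 6 7)

f' r' f' r'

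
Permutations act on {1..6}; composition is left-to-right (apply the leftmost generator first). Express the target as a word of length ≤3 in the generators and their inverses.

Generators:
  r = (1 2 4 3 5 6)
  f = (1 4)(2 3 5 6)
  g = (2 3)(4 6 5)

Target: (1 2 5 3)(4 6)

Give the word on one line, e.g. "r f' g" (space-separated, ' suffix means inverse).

  after r: (1 2 4 3 5 6)
  after g: (1 3 4 2 6)
  after f': (1 2 5 3)(4 6)

r g f'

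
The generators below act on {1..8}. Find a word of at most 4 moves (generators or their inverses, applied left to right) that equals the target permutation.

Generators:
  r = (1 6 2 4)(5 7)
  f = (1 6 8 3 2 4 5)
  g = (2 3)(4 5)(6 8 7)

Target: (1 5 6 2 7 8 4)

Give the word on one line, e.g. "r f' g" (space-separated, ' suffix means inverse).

f g' r

  after f: (1 6 8 3 2 4 5)
  after g': (1 7 8 2 5)
  after r: (1 5 6 2 7 8 4)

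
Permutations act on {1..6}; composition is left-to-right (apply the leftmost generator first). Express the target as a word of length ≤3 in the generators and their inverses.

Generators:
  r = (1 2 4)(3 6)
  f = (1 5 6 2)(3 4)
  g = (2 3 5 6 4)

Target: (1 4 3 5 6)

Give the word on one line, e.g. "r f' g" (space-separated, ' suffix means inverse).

  after g': (2 4 6 5 3)
  after f': (1 2 3 6)(4 5)
  after g': (1 4 3 5 6)

g' f' g'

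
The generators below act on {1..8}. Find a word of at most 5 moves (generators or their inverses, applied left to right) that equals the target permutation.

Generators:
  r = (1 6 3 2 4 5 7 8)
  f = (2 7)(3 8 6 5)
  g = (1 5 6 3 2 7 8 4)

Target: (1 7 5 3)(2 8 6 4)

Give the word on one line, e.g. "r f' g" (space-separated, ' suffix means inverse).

  after g': (1 4 8 7 2 3 6 5)
  after r': (1 2 6 4 7 3)(5 8)
  after f': (1 7 5 3)(2 8 6 4)

g' r' f'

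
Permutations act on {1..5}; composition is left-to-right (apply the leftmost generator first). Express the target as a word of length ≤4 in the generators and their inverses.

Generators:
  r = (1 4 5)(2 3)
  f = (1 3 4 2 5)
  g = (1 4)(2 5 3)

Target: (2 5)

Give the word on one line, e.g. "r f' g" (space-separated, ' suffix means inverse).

r' f g' r'

  after r': (1 5 4)(2 3)
  after f: (2 4 3 5)
  after g': (1 4 5 3 2)
  after r': (2 5)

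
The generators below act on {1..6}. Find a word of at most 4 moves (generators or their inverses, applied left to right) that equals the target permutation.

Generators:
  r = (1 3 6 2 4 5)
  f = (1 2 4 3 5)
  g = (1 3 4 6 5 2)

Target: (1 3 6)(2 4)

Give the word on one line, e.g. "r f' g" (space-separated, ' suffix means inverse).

  after r': (1 5 4 2 6 3)
  after f': (1 3 5 2 6 4)
  after r': (2 3 4 5 6)
  after g: (1 3 6)(2 4)

r' f' r' g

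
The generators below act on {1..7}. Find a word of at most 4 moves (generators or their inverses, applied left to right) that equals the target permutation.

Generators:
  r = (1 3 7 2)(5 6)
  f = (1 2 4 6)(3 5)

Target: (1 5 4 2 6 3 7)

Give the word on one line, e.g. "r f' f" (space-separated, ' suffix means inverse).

r f'

  after r: (1 3 7 2)(5 6)
  after f': (1 5 4 2 6 3 7)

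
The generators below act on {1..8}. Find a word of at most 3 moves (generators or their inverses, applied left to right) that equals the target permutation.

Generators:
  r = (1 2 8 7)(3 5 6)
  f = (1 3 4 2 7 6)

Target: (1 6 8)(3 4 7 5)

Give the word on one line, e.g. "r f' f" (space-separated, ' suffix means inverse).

  after f: (1 3 4 2 7 6)
  after r: (1 5 6 2)(3 4 8 7)
  after r: (1 6 8)(3 4 7 5)

f r r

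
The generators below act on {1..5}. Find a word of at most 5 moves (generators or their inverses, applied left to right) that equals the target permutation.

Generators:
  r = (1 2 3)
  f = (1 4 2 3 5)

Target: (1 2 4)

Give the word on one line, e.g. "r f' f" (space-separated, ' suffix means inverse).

r' f' f' r f

  after r': (1 3 2)
  after f': (1 2 5 3 4)
  after f': (1 4 5 2 3)
  after r: (1 4 5 3 2)
  after f: (1 2 4)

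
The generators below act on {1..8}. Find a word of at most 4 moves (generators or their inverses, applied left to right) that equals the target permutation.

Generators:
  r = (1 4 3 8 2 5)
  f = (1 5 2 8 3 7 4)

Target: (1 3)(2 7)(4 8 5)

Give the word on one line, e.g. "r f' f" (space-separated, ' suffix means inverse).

f r' f r'

  after f: (1 5 2 8 3 7 4)
  after r': (1 2 3 7)(4 5 8)
  after f: (1 8)(2 7 5 3 4)
  after r': (1 3)(2 7)(4 8 5)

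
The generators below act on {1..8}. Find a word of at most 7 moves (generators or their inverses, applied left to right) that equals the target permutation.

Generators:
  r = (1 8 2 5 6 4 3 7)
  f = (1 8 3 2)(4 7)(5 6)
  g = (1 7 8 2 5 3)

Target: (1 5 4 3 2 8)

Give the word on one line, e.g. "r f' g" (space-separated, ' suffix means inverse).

  after g: (1 7 8 2 5 3)
  after g: (1 8 5)(2 3 7)
  after r': (2 4 6 5 7 8)
  after f': (1 2 7)(3 8)(4 5)
  after g: (1 5 4 3 2 8)

g g r' f' g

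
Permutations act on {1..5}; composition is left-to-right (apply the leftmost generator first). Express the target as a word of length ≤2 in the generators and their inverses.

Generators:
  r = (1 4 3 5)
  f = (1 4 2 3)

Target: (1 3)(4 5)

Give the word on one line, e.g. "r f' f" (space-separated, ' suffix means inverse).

  after r': (1 5 3 4)
  after r': (1 3)(4 5)

r' r'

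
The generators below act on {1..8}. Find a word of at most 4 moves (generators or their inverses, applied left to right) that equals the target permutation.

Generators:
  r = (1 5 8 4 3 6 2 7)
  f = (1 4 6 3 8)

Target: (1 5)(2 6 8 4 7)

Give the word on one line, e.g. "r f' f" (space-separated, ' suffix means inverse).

f' r'

  after f': (1 8 3 6 4)
  after r': (1 5)(2 6 8 4 7)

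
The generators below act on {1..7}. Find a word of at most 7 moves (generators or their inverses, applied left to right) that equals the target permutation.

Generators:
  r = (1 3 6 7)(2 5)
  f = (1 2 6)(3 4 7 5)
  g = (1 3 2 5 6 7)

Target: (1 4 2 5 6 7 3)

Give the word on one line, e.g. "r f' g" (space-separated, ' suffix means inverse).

  after f': (1 6 2)(3 5 7 4)
  after r': (1 3 2 7 4)(5 6)
  after f: (1 4 2 5)(3 6)
  after r': (1 4 5 7 6)
  after r': (1 4 2 5 6 7 3)

f' r' f r' r'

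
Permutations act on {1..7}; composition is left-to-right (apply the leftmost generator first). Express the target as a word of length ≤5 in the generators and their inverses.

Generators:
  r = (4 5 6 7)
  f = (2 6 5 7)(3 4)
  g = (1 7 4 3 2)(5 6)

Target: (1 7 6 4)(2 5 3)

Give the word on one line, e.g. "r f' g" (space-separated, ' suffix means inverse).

f g g r'

  after f: (2 6 5 7)(3 4)
  after g: (1 7)(2 5 4)
  after g: (1 4)(2 6 5 3)
  after r': (1 7 6 4)(2 5 3)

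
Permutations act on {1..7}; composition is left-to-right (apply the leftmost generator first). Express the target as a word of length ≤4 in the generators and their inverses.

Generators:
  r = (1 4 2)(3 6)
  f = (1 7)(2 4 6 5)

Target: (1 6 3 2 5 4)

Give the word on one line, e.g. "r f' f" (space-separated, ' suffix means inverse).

r' f' f'

  after r': (1 2 4)(3 6)
  after f': (1 5 6 3 4 7)
  after f': (1 6 3 2 5 4)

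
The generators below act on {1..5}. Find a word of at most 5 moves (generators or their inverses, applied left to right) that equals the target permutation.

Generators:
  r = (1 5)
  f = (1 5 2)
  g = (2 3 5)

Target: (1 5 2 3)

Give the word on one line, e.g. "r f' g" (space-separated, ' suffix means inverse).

r f f g' f

  after r: (1 5)
  after f: (1 2)
  after f: (2 5)
  after g': (2 3)
  after f: (1 5 2 3)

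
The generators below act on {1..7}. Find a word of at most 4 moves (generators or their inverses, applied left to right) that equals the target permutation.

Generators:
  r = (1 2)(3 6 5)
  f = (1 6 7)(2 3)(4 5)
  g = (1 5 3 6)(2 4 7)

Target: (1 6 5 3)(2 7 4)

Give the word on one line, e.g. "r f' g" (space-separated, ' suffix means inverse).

  after r: (1 2)(3 6 5)
  after r: (3 5 6)
  after g': (1 6 5 3)(2 7 4)

r r g'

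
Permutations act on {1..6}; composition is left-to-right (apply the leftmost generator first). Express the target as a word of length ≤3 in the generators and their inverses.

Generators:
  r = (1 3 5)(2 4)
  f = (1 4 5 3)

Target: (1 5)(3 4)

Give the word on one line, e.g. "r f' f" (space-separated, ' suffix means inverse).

f f

  after f: (1 4 5 3)
  after f: (1 5)(3 4)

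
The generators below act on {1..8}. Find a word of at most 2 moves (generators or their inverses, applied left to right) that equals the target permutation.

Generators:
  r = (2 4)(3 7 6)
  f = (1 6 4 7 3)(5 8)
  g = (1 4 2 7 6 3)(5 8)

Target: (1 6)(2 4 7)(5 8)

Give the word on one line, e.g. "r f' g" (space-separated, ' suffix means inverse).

  after f': (1 3 7 4 6)(5 8)
  after r': (1 6)(2 4 7)(5 8)

f' r'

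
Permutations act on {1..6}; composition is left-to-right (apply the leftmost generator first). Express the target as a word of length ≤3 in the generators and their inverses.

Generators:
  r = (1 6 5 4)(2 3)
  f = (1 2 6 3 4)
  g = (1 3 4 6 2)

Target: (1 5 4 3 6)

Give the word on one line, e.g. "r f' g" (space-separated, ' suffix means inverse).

f f r

  after f: (1 2 6 3 4)
  after f: (1 6 4 2 3)
  after r: (1 5 4 3 6)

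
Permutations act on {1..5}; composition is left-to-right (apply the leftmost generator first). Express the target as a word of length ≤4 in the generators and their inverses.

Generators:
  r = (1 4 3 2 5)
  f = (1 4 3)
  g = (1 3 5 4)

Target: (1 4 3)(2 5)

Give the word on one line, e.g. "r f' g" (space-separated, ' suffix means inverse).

g f r

  after g: (1 3 5 4)
  after f: (3 5)
  after r: (1 4 3)(2 5)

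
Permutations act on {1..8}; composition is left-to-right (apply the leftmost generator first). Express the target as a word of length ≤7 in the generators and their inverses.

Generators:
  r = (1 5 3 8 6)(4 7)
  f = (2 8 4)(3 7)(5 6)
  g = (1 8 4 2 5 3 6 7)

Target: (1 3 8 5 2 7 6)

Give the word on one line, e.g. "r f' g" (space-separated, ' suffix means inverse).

  after f: (2 8 4)(3 7)(5 6)
  after r: (1 5)(2 6 3 4)(7 8)
  after f': (1 6 7 2 5)(3 8)
  after g: (1 7 5 8 6)(2 3 4)
  after f': (1 3 8 5 2 7 6)

f r f' g f'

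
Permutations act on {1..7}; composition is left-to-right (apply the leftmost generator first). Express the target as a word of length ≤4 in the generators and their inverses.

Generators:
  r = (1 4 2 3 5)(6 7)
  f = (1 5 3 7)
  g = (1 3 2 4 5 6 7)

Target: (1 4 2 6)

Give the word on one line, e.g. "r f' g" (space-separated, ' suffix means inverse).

r' r' g' r

  after r': (1 5 3 2 4)(6 7)
  after r': (1 3 4 5 2)
  after g': (2 7 6 5 3)
  after r: (1 4 2 6)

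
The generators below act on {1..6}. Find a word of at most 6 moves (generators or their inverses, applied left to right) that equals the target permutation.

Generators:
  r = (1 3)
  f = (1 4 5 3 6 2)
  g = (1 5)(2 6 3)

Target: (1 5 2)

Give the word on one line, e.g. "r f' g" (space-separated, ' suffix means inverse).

  after f: (1 4 5 3 6 2)
  after g': (1 4)(2 5 6 3)
  after f: (1 5 2 3)
  after r': (1 5 2)

f g' f r'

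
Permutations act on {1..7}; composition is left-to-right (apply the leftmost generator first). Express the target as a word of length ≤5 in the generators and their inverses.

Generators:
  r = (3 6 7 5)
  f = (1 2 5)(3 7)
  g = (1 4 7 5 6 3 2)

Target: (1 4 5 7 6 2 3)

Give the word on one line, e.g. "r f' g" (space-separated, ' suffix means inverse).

  after f': (1 5 2)(3 7)
  after f': (1 2 5)
  after g: (2 6 3)(4 7 5)
  after g: (1 4 5 7 6 2 3)

f' f' g g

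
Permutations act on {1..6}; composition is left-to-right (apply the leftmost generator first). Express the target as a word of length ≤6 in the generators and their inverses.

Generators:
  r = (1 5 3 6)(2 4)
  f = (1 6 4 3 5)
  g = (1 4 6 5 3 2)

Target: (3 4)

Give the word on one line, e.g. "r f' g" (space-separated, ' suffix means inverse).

g' f' r' f' f'

  after g': (1 2 3 5 6 4)
  after f': (1 2 4 5)
  after r': (1 4)(3 5 6)
  after f': (1 6 4 5)
  after f': (3 4)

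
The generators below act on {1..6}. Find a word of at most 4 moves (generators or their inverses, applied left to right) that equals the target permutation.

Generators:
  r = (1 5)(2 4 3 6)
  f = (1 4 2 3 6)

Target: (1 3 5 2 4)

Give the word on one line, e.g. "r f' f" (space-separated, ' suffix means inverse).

f' r' f r'

  after f': (1 6 3 2 4)
  after r': (1 3 6 4 5)
  after f: (1 6 2 3)(4 5)
  after r': (1 3 5 2 4)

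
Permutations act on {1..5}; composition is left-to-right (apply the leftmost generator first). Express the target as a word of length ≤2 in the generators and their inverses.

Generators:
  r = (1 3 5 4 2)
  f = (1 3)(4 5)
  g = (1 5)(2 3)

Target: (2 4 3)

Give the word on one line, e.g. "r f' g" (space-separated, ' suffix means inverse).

  after f: (1 3)(4 5)
  after r': (2 4 3)

f r'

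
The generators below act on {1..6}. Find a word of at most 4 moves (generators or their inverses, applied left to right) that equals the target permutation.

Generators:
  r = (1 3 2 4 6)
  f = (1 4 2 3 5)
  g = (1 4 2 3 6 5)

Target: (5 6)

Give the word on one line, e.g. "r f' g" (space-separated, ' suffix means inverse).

g' f

  after g': (1 5 6 3 2 4)
  after f: (5 6)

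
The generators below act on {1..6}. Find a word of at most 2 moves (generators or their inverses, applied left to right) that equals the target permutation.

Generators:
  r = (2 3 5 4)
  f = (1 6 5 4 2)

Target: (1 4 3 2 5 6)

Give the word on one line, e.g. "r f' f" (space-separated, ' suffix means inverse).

f' r'

  after f': (1 2 4 5 6)
  after r': (1 4 3 2 5 6)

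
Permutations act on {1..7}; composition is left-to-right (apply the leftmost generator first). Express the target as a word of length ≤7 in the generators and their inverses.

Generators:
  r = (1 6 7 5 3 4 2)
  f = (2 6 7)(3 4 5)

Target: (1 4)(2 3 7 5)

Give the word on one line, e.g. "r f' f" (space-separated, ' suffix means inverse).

r' f r f r'

  after r': (1 2 4 3 5 7 6)
  after f: (1 6)(2 5)
  after r: (1 7 5)(2 3 4)
  after f: (1 2 4 6 7 3 5)
  after r': (1 4)(2 3 7 5)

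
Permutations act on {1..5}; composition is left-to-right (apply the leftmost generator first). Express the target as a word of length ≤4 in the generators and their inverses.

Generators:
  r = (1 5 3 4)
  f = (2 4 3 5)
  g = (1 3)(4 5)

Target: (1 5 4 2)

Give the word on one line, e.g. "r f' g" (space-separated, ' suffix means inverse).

  after g: (1 3)(4 5)
  after f': (1 4 3)(2 5)
  after r': (1 3 4 5 2)
  after f: (1 5 4 2)

g f' r' f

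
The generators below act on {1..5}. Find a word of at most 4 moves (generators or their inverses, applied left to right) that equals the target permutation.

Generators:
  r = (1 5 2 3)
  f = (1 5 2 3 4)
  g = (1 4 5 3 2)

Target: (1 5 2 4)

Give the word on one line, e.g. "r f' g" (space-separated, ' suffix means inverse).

r' g'

  after r': (1 3 2 5)
  after g': (1 5 2 4)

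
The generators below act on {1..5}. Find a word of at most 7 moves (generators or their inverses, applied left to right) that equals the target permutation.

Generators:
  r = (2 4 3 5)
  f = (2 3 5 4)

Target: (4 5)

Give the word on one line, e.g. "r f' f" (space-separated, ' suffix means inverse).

f r f' r' f

  after f: (2 3 5 4)
  after r: (2 5 3)
  after f': (2 3 4 5)
  after r': (2 4 3)
  after f: (4 5)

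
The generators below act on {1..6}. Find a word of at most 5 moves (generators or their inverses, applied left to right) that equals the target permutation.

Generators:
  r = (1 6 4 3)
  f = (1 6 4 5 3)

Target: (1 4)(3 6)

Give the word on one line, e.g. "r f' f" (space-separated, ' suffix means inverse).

r' f' r f'

  after r': (1 3 4 6)
  after f': (1 5 4)(3 6)
  after r: (1 5 3 4 6)
  after f': (1 4)(3 6)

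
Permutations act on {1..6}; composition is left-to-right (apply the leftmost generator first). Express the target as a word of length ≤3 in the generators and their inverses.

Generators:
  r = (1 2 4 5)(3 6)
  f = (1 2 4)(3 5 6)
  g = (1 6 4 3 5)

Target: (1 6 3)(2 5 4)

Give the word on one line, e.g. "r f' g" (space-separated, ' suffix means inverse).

f' g'

  after f': (1 4 2)(3 6 5)
  after g': (1 6 3)(2 5 4)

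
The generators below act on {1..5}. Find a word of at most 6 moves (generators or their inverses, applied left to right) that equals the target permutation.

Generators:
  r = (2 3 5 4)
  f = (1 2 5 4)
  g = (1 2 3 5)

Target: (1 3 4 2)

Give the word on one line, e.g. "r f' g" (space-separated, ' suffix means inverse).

g' r r g f'

  after g': (1 5 3 2)
  after r: (1 4 2)
  after r: (1 2)(3 5 4)
  after g: (1 3)(4 5)
  after f': (1 3 4 2)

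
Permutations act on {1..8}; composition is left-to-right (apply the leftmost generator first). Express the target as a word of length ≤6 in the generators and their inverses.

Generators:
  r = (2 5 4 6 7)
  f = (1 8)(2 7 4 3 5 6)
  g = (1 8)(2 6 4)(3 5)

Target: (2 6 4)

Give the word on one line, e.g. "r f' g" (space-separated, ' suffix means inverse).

  after f: (1 8)(2 7 4 3 5 6)
  after g: (2 7)(4 5)
  after f: (1 8)(2 4 6)(3 5)
  after g': (2 6 4)

f g f g'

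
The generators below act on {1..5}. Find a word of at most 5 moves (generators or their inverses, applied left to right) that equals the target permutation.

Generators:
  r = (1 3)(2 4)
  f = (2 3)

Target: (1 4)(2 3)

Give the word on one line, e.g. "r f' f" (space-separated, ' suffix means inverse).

r' f r f'

  after r': (1 3)(2 4)
  after f: (1 2 4 3)
  after r: (1 4)
  after f': (1 4)(2 3)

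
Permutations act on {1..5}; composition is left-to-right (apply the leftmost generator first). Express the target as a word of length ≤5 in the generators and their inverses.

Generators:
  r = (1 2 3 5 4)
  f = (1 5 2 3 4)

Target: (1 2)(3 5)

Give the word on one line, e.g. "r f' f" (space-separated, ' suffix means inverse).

f' r' r' r'

  after f': (1 4 3 2 5)
  after r': (1 5 4 2 3)
  after r': (1 3 4)
  after r': (1 2)(3 5)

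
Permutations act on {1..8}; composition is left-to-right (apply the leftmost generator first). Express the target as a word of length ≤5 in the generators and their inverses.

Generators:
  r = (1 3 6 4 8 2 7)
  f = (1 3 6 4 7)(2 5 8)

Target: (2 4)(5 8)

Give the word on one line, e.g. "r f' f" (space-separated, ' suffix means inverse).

  after r: (1 3 6 4 8 2 7)
  after f: (1 6 7 3 4 2)(5 8)
  after f: (1 4 5 2 3 7 6)
  after f: (1 7 4 8 2 6 3)
  after f: (2 4)(5 8)

r f f f f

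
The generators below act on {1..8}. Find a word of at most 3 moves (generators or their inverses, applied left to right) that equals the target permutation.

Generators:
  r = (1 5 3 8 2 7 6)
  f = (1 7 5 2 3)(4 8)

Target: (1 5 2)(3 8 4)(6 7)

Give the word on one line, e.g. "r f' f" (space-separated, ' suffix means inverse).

  after f': (1 3 2 5 7)(4 8)
  after r': (1 5 2)(3 8 4)(6 7)

f' r'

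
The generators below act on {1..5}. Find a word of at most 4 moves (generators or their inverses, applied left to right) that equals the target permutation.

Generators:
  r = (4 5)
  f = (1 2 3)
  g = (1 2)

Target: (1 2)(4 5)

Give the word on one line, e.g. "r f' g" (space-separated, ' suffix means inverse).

g' r'

  after g': (1 2)
  after r': (1 2)(4 5)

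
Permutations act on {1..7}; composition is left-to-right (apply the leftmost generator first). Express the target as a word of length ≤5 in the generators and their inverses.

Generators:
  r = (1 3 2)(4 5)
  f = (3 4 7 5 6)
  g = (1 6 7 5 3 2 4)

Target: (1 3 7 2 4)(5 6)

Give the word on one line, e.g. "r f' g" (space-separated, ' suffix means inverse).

g' g' r'

  after g': (1 4 2 3 5 7 6)
  after g': (1 2 5 6 4 3 7)
  after r': (1 3 7 2 4)(5 6)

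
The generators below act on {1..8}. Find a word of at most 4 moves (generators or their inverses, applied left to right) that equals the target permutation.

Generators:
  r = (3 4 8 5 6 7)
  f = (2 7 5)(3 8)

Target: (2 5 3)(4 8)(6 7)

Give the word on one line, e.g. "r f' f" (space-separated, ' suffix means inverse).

r' f'

  after r': (3 7 6 5 8 4)
  after f': (2 5 3)(4 8)(6 7)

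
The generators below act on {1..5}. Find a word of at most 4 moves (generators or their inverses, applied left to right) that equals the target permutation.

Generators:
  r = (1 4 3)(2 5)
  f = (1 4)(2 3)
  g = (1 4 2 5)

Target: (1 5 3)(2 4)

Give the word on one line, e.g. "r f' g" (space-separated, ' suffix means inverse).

g g r

  after g: (1 4 2 5)
  after g: (1 2)(4 5)
  after r: (1 5 3)(2 4)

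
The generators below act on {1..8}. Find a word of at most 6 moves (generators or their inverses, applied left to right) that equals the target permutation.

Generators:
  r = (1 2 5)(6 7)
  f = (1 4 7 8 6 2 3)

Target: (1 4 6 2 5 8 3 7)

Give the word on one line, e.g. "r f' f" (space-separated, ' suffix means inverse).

  after r: (1 2 5)(6 7)
  after f': (1 6 4)(2 5 3)(7 8)
  after f': (1 8 4 3 6)(2 5)
  after f': (1 7 4 2 5 6 3 8)
  after f': (1 4 6 2 5 8 3 7)

r f' f' f' f'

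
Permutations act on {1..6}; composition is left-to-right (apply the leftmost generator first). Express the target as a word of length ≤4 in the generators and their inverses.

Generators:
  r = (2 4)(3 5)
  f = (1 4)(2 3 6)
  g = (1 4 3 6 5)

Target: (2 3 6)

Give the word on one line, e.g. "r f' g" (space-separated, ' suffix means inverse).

  after f': (1 4)(2 6 3)
  after f': (2 3 6)

f' f'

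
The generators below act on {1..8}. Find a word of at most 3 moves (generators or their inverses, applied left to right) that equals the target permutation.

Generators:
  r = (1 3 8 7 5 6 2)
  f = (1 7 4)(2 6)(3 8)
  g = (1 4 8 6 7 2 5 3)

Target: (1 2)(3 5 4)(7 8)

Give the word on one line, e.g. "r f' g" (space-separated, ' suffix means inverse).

r' f r

  after r': (1 2 6 5 7 8 3)
  after f: (1 6 5 4)(3 7)
  after r: (1 2)(3 5 4)(7 8)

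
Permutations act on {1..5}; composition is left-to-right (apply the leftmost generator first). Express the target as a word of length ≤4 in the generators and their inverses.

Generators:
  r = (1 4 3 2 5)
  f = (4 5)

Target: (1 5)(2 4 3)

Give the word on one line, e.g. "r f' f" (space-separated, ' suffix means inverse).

r f

  after r: (1 4 3 2 5)
  after f: (1 5)(2 4 3)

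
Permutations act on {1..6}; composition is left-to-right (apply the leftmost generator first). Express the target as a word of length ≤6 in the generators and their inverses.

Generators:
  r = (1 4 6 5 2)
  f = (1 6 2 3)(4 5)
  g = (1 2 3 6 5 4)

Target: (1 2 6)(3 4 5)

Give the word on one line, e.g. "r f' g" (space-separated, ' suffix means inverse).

  after r: (1 4 6 5 2)
  after f: (1 5 3)(2 6 4)
  after f: (1 4 3 6 5)
  after g: (2 3 5)(4 6)
  after g: (1 2 6)(3 4 5)

r f f g g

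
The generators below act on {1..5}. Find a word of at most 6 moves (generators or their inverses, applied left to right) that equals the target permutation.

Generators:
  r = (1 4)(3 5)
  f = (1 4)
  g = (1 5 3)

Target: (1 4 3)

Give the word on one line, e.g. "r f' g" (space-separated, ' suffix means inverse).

  after f: (1 4)
  after g: (1 4 5 3)
  after r': (3 4)
  after f: (1 4 3)

f g r' f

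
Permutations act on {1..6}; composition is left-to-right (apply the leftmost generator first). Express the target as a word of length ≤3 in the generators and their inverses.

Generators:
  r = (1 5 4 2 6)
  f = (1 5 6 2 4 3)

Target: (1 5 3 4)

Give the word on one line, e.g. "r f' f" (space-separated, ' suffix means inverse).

r' f'

  after r': (1 6 2 4 5)
  after f': (1 5 3 4)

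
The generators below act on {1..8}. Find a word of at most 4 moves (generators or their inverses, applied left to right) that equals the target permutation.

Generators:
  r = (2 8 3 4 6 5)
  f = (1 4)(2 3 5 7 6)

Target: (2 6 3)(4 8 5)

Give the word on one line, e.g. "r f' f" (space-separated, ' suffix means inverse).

  after r': (2 5 6 4 3 8)
  after r': (2 6 3)(4 8 5)

r' r'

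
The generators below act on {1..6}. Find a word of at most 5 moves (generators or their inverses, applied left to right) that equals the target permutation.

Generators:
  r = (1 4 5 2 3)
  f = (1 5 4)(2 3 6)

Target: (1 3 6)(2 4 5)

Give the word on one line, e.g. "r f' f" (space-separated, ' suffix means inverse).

f' r f r' r'

  after f': (1 4 5)(2 6 3)
  after r: (1 5 4 2 6)
  after f: (1 4 3 6 5)
  after r': (2 5 3 6 4)
  after r': (1 3 6)(2 4 5)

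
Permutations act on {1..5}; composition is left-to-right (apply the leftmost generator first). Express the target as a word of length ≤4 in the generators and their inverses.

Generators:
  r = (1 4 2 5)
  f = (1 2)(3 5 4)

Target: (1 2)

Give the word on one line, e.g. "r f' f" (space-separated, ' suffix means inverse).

  after f: (1 2)(3 5 4)
  after f: (3 4 5)
  after f: (1 2)

f f f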